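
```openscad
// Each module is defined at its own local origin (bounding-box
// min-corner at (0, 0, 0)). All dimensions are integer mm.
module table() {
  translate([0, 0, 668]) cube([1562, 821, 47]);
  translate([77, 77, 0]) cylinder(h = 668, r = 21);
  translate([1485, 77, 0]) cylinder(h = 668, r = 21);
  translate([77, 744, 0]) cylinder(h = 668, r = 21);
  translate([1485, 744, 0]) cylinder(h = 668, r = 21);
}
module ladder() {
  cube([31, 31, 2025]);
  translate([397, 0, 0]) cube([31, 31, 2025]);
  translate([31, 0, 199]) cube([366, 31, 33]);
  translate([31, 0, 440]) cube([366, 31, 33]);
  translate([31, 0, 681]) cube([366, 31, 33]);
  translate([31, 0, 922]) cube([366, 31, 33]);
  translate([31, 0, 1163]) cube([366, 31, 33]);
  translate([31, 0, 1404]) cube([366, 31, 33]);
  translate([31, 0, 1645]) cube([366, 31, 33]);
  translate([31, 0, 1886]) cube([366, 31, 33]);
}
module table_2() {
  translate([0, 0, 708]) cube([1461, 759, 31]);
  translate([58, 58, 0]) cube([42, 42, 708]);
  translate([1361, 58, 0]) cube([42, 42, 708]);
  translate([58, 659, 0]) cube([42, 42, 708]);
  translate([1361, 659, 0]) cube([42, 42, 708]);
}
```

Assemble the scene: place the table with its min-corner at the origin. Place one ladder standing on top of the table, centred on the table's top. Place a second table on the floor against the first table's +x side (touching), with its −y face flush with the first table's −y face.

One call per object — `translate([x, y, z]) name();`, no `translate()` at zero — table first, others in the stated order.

table();
translate([567, 395, 715]) ladder();
translate([1562, 0, 0]) table_2();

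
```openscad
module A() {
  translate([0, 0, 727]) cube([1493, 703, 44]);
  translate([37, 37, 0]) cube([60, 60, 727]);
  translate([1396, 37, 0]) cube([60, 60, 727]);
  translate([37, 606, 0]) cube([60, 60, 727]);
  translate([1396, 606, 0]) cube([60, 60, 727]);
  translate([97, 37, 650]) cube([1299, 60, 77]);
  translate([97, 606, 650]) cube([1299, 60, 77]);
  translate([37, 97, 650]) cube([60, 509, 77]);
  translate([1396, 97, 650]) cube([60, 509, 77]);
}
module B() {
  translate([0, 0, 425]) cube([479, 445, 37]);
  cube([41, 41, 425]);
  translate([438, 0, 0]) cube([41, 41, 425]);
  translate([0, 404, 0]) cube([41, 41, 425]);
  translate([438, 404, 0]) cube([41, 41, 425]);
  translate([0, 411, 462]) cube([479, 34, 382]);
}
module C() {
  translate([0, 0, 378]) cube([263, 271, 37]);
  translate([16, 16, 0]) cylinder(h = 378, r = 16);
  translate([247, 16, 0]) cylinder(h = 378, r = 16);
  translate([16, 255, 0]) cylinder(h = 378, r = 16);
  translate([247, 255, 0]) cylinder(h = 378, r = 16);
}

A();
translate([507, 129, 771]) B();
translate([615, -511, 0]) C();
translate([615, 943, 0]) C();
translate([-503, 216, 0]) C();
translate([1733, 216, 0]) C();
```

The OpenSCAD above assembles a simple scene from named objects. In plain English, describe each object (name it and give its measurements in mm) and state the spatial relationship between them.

A is a table with a 1493×703 mm rectangular top, 44 mm thick, top surface at z = 771 mm, supported by four 60×60 mm square legs, each inset 37 mm from the nearest pair of top edges, running from the floor. Four apron rails, 60 mm thick and 77 mm tall, run between adjacent legs with their top edges flush with the underside of the top and their outer faces flush with the legs' outer faces.

B is a chair: 479×445 mm seat, 37 mm thick, top at z = 462 mm, on four 41 mm square corner legs flush with the seat edges. A 34 mm thick backrest slab spans the full seat width, extending 382 mm above the seat top, its back face flush with the seat's +y edge.

C is a four-legged stool. The seat is 263×271 mm, 37 mm thick, top at z = 415 mm. It stands on four round legs, each 32 mm in diameter, from z = 0 to the seat underside, each leg's axis is inset half a diameter from the nearest pair of seat edges (so the leg's bounding box is flush with the corner).

The chair is on top of the table, centred. Four stools sit around the table at the −y, +y, −x, +x sides.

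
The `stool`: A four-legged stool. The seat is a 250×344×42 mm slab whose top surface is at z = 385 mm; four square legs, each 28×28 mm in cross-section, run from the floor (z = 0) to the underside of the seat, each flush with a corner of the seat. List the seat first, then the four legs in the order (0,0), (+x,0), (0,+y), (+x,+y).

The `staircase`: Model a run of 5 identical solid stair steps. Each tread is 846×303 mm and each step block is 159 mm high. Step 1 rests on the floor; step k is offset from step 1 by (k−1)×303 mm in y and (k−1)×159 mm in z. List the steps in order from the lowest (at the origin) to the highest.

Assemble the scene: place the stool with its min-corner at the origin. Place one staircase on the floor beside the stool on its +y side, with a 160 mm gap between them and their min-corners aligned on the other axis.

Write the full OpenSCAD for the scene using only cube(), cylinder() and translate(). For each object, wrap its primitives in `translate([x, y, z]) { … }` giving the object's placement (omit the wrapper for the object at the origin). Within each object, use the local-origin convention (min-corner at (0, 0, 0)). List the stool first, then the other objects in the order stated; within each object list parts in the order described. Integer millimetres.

translate([0, 0, 343]) cube([250, 344, 42]);
cube([28, 28, 343]);
translate([222, 0, 0]) cube([28, 28, 343]);
translate([0, 316, 0]) cube([28, 28, 343]);
translate([222, 316, 0]) cube([28, 28, 343]);
translate([0, 504, 0]) {
  cube([846, 303, 159]);
  translate([0, 303, 159]) cube([846, 303, 159]);
  translate([0, 606, 318]) cube([846, 303, 159]);
  translate([0, 909, 477]) cube([846, 303, 159]);
  translate([0, 1212, 636]) cube([846, 303, 159]);
}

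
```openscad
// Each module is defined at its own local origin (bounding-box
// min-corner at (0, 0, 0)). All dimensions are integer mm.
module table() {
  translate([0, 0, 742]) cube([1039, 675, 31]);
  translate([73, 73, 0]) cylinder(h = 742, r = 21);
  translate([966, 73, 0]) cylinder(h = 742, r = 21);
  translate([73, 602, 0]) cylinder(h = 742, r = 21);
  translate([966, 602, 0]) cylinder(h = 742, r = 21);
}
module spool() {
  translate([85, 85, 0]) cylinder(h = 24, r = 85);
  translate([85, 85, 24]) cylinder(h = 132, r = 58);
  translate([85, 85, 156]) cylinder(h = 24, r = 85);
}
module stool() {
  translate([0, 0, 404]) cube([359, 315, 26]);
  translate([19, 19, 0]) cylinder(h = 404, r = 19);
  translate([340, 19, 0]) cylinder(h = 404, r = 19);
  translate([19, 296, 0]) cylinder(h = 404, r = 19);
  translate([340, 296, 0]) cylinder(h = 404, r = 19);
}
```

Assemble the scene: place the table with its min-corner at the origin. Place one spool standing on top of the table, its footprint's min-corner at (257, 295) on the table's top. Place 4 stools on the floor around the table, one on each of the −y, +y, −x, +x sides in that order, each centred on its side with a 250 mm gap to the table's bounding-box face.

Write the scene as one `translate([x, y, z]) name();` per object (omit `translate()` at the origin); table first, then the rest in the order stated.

table();
translate([257, 295, 773]) spool();
translate([340, -565, 0]) stool();
translate([340, 925, 0]) stool();
translate([-609, 180, 0]) stool();
translate([1289, 180, 0]) stool();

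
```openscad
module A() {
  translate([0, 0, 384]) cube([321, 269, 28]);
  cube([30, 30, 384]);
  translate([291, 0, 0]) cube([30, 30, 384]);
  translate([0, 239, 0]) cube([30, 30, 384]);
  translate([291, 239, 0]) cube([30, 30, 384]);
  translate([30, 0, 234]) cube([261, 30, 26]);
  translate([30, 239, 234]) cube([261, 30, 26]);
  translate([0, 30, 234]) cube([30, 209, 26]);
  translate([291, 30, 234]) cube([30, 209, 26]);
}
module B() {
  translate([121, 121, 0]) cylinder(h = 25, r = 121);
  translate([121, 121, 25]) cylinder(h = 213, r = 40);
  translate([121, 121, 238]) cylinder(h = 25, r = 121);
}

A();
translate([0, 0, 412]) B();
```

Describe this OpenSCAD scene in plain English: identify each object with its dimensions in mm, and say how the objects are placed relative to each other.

A is a four-legged stool. The seat is a 321×269×28 mm slab whose top surface is at z = 412 mm; four square legs, each 30×30 mm in cross-section, run from the floor (z = 0) to the underside of the seat, each flush with a corner of the seat. Four stretchers, 30 mm wide and 26 mm tall, connect adjacent legs with their undersides at z = 234 mm, each running between the inner faces of the legs it joins and aligned with the legs' outer faces on the other axis.

B is a spool: two coaxial disc flanges of radius 121 mm and thickness 25 mm, joined by a core cylinder of radius 40 mm and height 213 mm. The lower flange rests on z = 0 and the three cylinders share a vertical axis.

The spool is on top of the stool.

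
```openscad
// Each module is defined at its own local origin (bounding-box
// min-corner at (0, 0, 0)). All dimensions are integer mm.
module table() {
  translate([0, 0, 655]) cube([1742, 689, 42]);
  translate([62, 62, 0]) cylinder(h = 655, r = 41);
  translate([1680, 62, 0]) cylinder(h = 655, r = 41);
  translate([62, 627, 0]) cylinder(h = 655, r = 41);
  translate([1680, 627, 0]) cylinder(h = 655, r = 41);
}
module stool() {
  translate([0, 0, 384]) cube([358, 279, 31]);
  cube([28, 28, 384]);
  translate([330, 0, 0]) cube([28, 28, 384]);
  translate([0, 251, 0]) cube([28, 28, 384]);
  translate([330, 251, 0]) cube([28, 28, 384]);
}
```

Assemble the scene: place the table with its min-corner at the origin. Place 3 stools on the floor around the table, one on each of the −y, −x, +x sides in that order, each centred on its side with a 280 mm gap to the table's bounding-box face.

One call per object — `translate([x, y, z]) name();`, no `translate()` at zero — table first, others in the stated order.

table();
translate([692, -559, 0]) stool();
translate([-638, 205, 0]) stool();
translate([2022, 205, 0]) stool();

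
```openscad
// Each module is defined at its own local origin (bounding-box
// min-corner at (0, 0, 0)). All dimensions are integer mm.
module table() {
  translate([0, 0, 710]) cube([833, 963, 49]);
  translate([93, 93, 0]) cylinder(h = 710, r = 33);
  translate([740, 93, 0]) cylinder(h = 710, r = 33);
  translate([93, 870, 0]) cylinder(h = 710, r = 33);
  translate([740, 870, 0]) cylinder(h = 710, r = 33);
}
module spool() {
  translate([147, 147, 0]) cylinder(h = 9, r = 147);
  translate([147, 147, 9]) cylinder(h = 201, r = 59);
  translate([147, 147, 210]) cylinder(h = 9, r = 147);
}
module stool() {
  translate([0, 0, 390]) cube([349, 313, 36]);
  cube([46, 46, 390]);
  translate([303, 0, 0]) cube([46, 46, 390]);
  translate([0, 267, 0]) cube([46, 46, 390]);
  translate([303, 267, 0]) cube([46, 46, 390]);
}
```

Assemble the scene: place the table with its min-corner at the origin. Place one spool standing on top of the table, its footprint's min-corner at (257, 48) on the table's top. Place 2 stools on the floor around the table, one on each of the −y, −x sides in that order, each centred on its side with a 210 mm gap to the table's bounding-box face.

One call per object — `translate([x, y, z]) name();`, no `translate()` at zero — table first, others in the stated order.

table();
translate([257, 48, 759]) spool();
translate([242, -523, 0]) stool();
translate([-559, 325, 0]) stool();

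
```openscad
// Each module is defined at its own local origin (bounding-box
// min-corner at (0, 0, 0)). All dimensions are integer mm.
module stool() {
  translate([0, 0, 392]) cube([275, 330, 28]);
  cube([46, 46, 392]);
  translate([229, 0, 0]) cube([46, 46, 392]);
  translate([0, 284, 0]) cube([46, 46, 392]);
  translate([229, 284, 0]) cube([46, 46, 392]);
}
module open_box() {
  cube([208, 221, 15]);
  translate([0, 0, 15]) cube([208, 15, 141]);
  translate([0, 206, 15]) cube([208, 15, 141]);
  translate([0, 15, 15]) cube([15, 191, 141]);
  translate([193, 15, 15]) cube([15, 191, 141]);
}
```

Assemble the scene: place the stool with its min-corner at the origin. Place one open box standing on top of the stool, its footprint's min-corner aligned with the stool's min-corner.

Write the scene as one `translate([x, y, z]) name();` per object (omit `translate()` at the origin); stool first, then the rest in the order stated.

stool();
translate([0, 0, 420]) open_box();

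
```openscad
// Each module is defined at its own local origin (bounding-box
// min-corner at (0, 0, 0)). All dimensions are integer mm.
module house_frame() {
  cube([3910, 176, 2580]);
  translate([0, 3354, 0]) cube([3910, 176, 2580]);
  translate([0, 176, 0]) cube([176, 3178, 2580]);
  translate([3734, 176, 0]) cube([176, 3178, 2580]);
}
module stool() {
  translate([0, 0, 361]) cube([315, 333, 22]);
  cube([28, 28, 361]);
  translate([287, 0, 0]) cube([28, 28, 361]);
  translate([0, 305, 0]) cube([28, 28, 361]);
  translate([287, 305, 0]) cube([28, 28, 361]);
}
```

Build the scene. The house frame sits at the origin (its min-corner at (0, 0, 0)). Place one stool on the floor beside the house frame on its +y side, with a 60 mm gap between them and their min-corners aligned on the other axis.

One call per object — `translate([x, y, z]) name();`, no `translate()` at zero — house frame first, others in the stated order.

house_frame();
translate([0, 3590, 0]) stool();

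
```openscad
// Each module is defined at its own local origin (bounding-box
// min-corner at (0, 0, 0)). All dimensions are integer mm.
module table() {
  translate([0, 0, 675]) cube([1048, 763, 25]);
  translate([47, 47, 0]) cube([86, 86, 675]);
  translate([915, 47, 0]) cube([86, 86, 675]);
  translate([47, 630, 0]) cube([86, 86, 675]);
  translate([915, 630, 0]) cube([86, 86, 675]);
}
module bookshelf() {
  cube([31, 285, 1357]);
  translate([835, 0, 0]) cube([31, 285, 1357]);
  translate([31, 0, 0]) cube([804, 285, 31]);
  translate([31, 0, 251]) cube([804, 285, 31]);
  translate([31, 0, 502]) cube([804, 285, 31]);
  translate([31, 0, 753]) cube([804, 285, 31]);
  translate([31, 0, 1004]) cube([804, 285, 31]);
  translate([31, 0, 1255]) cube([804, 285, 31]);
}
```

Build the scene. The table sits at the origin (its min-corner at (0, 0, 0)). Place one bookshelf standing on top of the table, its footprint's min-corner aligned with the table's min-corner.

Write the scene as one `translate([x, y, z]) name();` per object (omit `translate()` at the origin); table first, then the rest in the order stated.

table();
translate([0, 0, 700]) bookshelf();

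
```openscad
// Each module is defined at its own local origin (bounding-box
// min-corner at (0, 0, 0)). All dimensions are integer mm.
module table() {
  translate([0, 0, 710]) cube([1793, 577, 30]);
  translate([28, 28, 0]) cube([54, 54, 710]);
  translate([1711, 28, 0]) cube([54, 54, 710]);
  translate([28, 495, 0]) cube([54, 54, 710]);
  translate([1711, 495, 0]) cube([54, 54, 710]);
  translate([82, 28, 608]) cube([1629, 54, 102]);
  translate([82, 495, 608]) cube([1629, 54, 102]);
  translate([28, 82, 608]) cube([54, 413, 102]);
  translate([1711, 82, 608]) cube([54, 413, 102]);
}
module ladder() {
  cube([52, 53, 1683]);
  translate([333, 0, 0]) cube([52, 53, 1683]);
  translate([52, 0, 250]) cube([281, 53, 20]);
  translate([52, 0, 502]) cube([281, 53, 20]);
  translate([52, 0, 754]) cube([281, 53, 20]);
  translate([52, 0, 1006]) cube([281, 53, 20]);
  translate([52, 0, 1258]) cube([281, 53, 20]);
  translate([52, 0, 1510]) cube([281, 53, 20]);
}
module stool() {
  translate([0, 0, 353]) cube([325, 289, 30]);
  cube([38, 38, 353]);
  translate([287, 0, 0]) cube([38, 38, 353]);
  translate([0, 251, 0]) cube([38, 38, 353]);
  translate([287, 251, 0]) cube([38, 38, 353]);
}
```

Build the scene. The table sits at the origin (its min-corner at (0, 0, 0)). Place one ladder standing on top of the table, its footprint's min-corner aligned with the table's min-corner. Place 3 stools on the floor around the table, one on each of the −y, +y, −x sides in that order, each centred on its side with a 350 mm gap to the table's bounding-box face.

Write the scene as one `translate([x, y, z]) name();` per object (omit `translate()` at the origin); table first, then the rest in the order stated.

table();
translate([0, 0, 740]) ladder();
translate([734, -639, 0]) stool();
translate([734, 927, 0]) stool();
translate([-675, 144, 0]) stool();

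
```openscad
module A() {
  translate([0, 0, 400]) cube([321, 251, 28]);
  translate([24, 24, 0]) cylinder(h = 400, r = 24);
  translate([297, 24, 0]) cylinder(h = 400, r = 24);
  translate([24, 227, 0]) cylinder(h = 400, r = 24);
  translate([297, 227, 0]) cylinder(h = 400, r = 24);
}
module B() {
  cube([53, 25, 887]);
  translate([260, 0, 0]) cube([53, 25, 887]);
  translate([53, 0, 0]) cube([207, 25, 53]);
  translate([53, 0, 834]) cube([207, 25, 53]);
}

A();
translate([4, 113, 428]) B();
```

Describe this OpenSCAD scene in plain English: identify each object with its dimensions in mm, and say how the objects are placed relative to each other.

A is a simple wooden stool: a rectangular seat 321 mm (x) by 251 mm (y), 28 mm thick, top face at z = 428 mm, on four round legs, each 48 mm in diameter. The legs rest on z = 0, each leg's axis is inset half a diameter from the nearest pair of seat edges (so the leg's bounding box is flush with the corner).

B is a rectangular picture frame lying in the x–z plane (depth along y). The opening is 207 mm wide (x) by 781 mm tall (z), surrounded by a border 53 mm wide on all four sides. The frame is 25 mm deep and is made of two full-height vertical stiles with two horizontal rails fitted between them.

The picture frame is on top of the stool, centred.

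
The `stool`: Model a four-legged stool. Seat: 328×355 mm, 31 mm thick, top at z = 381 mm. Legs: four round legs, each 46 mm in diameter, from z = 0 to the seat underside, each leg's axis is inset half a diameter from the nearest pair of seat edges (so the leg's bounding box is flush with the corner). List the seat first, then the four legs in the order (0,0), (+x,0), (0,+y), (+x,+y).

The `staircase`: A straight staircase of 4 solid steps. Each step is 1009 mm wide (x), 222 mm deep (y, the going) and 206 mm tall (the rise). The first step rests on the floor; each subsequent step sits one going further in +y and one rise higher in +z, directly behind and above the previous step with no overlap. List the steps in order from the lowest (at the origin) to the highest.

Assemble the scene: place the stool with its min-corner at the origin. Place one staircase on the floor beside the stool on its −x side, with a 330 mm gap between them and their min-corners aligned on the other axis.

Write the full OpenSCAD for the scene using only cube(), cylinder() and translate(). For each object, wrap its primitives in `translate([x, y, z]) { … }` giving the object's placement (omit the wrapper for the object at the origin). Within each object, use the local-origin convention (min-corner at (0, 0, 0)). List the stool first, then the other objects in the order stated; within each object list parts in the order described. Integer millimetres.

translate([0, 0, 350]) cube([328, 355, 31]);
translate([23, 23, 0]) cylinder(h = 350, r = 23);
translate([305, 23, 0]) cylinder(h = 350, r = 23);
translate([23, 332, 0]) cylinder(h = 350, r = 23);
translate([305, 332, 0]) cylinder(h = 350, r = 23);
translate([-1339, 0, 0]) {
  cube([1009, 222, 206]);
  translate([0, 222, 206]) cube([1009, 222, 206]);
  translate([0, 444, 412]) cube([1009, 222, 206]);
  translate([0, 666, 618]) cube([1009, 222, 206]);
}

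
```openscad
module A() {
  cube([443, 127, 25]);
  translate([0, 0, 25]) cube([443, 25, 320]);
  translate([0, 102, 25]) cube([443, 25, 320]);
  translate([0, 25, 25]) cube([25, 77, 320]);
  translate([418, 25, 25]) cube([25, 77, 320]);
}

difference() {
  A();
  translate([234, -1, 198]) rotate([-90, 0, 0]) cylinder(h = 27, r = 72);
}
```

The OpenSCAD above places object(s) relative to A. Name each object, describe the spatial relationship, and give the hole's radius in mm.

The subtracted cylinder has r = 72 mm.

A is an open box. The open box has a circular hole through its front wall. The hole's radius is 72 mm.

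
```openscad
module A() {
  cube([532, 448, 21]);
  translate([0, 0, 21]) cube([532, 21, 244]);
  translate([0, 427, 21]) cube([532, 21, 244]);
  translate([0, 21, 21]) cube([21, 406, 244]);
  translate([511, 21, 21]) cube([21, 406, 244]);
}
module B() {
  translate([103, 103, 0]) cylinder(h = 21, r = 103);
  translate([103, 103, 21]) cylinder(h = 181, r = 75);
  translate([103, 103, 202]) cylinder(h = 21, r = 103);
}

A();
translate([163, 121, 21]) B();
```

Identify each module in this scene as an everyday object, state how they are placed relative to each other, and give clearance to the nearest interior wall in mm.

Clearances: x = 142, y = 100; minimum 100 mm.

A is an open box. B is a spool. The spool sits inside the open box, centred. The clearance to the nearest interior wall is 100 mm.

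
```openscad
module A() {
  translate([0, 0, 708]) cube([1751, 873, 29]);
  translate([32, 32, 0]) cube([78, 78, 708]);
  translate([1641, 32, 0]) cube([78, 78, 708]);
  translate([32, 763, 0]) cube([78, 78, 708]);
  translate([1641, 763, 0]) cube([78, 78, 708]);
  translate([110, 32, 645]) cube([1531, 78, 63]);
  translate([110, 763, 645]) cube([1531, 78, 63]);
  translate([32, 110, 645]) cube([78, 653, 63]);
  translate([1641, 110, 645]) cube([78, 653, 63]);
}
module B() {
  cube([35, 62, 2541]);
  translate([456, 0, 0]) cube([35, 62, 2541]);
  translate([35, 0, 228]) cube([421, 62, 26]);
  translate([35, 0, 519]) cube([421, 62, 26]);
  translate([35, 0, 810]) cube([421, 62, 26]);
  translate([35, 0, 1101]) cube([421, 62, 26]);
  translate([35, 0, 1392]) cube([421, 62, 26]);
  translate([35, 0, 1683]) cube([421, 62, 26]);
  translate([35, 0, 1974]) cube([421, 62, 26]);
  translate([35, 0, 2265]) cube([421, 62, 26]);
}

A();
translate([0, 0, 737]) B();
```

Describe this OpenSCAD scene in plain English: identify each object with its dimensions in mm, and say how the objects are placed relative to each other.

A is a table: top 1751 mm (x) × 873 mm (y), 29 mm thick, upper face at z = 737 mm, on four 78×78 mm square legs, each inset 32 mm from the nearest pair of top edges, running from z = 0 to the bottom of the top. Four apron rails, 78 mm thick and 63 mm tall, run between adjacent legs with their top edges flush with the underside of the top and their outer faces flush with the legs' outer faces.

B is a straight ladder. Two 35×62 mm vertical rails, 2541 mm tall, stand 491 mm apart (outside-to-outside) with their front faces coplanar on the −y side. 8 rungs, each 62 mm deep and 26 mm tall, span between the inner faces of the rails, front faces flush with the rails. The lowest rung's underside is at z = 228 mm and rungs are spaced 291 mm apart (underside to underside).

The ladder is on top of the table.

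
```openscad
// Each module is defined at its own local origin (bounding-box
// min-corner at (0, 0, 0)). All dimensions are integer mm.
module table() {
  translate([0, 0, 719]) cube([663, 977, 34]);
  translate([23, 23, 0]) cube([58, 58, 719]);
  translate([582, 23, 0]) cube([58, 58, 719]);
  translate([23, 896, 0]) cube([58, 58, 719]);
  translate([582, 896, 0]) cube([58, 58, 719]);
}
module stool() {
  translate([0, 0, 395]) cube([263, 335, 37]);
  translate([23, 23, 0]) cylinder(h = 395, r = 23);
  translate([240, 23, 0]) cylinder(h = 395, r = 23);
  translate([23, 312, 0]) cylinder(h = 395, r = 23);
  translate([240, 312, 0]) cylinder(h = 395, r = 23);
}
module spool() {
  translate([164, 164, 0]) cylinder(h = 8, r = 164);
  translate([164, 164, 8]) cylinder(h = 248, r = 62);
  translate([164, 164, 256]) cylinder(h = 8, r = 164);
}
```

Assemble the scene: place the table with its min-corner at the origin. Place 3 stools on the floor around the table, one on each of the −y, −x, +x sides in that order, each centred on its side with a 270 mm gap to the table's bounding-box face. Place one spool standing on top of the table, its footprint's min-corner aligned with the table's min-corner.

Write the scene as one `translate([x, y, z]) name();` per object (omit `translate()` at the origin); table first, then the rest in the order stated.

table();
translate([200, -605, 0]) stool();
translate([-533, 321, 0]) stool();
translate([933, 321, 0]) stool();
translate([0, 0, 753]) spool();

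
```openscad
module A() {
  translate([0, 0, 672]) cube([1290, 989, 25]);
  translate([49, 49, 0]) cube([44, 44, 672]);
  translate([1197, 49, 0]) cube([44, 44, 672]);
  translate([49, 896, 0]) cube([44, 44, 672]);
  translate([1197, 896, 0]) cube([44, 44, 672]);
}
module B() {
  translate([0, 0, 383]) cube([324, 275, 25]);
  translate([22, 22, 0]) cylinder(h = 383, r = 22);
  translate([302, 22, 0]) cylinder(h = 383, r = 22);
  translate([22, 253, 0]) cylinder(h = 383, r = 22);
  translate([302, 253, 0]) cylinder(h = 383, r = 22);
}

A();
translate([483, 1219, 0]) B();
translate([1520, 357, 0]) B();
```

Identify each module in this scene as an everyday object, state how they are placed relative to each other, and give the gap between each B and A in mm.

A is a table. B is a stool. Two stools sit around the table at the +y, +x sides. The gap between each stool and the table is 230 mm.

Each stool's nearest face is 230 mm from the table's bounding box.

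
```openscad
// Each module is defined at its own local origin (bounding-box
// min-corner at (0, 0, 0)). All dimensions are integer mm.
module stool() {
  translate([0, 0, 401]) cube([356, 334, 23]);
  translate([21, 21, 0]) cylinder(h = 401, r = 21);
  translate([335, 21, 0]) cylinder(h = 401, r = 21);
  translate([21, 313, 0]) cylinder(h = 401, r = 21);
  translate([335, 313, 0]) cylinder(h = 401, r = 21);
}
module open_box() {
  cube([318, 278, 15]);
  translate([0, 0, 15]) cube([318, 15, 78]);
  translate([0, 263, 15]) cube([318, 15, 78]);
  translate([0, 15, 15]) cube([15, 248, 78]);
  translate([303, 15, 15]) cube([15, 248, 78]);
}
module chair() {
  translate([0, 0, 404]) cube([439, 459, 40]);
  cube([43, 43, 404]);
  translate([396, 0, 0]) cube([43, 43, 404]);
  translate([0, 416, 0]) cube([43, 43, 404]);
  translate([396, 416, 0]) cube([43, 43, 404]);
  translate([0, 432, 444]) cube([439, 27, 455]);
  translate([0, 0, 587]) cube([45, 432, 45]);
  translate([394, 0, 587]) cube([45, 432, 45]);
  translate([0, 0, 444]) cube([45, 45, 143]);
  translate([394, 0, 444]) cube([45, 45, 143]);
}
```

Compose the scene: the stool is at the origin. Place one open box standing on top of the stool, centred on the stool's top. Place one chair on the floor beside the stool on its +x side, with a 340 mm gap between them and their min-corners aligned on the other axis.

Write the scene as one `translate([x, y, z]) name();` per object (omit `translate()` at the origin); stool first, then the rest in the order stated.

stool();
translate([19, 28, 424]) open_box();
translate([696, 0, 0]) chair();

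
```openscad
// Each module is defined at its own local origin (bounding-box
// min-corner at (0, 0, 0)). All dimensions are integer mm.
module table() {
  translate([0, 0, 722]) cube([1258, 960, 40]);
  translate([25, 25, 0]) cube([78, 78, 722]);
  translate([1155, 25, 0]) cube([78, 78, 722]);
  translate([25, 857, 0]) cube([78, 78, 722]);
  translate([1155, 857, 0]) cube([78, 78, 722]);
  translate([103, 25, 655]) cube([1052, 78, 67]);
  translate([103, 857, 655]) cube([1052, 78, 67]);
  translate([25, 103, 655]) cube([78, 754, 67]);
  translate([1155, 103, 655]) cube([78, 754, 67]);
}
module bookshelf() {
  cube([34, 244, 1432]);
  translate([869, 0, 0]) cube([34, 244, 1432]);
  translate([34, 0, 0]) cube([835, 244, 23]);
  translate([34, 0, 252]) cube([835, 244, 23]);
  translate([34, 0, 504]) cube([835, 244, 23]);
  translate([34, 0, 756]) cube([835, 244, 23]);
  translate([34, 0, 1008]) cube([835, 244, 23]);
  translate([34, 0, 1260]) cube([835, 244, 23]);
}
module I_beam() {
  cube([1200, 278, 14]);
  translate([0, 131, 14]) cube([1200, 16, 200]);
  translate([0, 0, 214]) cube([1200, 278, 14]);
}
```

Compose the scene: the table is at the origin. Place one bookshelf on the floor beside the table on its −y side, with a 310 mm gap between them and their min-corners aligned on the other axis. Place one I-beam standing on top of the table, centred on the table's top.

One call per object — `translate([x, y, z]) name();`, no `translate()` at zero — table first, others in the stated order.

table();
translate([0, -554, 0]) bookshelf();
translate([29, 341, 762]) I_beam();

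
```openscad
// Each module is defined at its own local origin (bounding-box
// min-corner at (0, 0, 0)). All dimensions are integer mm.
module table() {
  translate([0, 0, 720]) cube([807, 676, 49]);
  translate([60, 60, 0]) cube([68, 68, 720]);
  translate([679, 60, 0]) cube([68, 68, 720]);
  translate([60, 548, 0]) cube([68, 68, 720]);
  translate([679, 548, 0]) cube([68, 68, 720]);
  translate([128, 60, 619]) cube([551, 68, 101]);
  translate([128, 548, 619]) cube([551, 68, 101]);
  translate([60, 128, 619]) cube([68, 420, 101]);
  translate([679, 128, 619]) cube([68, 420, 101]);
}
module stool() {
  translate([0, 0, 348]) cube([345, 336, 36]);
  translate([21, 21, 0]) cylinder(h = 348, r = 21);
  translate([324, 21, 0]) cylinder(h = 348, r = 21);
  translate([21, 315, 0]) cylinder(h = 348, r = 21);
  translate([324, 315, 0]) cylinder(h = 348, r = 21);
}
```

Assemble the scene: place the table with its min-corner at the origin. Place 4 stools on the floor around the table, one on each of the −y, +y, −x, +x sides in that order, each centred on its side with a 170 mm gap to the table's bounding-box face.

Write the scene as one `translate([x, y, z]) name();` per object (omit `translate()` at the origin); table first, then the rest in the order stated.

table();
translate([231, -506, 0]) stool();
translate([231, 846, 0]) stool();
translate([-515, 170, 0]) stool();
translate([977, 170, 0]) stool();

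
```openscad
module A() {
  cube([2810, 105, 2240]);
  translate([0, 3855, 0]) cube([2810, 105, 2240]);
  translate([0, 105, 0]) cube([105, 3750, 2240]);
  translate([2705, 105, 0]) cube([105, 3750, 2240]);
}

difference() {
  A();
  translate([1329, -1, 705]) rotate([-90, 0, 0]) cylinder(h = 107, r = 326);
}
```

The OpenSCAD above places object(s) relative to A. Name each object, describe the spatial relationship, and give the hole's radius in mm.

A is a house frame. The house frame has a circular hole through its front wall. The hole's radius is 326 mm.

The subtracted cylinder has r = 326 mm.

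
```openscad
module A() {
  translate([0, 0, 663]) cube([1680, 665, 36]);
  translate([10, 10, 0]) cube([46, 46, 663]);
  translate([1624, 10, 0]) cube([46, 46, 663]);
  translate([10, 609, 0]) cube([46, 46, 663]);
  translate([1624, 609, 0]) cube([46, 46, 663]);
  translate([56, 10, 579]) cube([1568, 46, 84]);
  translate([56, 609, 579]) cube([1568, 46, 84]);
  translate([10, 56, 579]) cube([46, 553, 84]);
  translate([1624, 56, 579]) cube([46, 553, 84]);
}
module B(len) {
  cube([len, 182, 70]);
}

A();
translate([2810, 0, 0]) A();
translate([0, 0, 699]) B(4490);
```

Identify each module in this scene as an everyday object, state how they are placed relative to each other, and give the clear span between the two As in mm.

Second table starts at x = 2810; first ends at x = 1680; clear span = 2810 − 1680 = 1130 mm.

A is a table. B is a beam. A beam spans the tops of two tables. The clear span between the two tables is 1130 mm.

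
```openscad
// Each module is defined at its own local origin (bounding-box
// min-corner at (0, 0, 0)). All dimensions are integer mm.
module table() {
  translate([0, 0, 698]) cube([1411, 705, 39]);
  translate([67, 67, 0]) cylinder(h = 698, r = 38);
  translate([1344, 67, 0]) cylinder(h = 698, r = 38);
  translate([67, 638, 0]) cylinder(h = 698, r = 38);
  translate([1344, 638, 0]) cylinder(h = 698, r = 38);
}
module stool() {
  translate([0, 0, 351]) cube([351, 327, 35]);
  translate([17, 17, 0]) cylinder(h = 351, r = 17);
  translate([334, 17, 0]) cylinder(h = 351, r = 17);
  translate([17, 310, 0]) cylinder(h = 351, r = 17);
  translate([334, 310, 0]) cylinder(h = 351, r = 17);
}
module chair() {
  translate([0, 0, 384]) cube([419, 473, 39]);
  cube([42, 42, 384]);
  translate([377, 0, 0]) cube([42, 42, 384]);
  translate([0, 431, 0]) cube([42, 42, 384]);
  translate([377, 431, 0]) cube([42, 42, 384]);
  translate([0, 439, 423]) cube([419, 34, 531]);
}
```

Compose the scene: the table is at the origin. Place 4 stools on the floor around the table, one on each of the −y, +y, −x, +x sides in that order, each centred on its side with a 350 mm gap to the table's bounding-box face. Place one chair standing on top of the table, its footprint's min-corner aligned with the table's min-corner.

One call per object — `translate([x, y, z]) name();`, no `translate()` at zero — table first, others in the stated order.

table();
translate([530, -677, 0]) stool();
translate([530, 1055, 0]) stool();
translate([-701, 189, 0]) stool();
translate([1761, 189, 0]) stool();
translate([0, 0, 737]) chair();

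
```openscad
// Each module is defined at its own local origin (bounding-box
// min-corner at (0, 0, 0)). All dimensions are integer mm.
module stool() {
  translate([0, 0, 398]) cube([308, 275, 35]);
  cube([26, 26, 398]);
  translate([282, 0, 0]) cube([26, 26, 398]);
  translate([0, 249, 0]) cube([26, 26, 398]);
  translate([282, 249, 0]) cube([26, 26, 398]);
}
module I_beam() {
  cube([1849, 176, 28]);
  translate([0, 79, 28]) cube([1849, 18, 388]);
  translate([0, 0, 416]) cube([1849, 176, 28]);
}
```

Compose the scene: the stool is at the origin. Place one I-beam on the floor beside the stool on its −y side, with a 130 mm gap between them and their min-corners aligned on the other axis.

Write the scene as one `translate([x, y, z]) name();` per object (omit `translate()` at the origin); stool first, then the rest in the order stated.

stool();
translate([0, -306, 0]) I_beam();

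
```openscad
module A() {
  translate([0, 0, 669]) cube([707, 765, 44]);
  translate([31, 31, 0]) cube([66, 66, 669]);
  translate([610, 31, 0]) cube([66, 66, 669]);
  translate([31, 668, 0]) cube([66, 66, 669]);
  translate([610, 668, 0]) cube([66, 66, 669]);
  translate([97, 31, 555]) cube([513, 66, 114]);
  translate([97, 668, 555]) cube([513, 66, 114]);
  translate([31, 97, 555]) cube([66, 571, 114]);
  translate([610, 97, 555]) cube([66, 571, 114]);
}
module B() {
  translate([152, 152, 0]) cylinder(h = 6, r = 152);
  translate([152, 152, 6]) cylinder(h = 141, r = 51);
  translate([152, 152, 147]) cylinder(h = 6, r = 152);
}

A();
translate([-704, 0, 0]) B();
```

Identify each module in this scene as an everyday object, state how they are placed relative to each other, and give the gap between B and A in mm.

A is a table. B is a spool. The spool is on the floor beside the table on its −x side. The gap between the spool and the table is 400 mm.

The spool's nearest face is 400 mm from the table's −x face.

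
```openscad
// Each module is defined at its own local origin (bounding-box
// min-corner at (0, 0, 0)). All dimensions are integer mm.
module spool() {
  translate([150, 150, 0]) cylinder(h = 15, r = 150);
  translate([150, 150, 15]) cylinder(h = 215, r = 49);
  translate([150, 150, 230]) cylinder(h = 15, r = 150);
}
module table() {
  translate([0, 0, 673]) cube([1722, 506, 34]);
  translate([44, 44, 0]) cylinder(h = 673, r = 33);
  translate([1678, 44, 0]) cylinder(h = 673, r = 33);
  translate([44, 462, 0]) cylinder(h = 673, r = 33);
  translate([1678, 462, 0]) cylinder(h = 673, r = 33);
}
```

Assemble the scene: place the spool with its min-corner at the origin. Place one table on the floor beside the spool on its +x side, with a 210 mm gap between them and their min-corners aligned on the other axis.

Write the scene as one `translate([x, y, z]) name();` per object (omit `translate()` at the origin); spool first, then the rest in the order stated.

spool();
translate([510, 0, 0]) table();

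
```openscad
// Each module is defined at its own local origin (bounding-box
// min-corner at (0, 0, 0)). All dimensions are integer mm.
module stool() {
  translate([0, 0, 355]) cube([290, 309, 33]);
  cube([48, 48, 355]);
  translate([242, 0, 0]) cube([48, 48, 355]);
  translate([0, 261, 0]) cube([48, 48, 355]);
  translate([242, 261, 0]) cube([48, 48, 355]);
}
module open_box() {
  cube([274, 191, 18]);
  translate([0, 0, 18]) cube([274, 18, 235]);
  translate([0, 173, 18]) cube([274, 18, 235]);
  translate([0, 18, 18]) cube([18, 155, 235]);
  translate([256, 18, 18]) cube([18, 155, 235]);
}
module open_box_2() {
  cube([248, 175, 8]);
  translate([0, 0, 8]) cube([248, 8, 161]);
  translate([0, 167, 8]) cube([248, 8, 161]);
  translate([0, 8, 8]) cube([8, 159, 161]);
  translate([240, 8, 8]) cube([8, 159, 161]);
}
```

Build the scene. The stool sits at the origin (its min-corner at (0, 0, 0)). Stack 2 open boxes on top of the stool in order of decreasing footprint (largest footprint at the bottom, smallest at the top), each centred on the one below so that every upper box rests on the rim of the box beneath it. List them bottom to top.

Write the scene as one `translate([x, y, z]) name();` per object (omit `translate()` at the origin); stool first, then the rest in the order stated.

stool();
translate([8, 59, 388]) open_box();
translate([21, 67, 641]) open_box_2();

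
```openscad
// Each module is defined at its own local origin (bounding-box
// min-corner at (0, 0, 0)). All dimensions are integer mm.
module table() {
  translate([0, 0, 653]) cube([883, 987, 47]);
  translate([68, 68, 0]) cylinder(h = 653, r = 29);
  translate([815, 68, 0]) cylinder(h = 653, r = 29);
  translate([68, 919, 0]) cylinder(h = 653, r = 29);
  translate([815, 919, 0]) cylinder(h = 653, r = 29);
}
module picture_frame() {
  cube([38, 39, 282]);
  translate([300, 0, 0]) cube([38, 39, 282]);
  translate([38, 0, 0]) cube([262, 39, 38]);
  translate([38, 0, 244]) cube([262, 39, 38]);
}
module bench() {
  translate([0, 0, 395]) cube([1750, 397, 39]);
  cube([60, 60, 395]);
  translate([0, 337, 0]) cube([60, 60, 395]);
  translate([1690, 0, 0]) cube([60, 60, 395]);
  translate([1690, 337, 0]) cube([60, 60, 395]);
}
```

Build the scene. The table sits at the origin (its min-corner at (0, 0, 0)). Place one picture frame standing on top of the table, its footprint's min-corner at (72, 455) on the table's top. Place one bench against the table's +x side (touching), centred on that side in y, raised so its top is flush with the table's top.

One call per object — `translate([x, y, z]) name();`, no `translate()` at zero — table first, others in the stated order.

table();
translate([72, 455, 700]) picture_frame();
translate([883, 295, 266]) bench();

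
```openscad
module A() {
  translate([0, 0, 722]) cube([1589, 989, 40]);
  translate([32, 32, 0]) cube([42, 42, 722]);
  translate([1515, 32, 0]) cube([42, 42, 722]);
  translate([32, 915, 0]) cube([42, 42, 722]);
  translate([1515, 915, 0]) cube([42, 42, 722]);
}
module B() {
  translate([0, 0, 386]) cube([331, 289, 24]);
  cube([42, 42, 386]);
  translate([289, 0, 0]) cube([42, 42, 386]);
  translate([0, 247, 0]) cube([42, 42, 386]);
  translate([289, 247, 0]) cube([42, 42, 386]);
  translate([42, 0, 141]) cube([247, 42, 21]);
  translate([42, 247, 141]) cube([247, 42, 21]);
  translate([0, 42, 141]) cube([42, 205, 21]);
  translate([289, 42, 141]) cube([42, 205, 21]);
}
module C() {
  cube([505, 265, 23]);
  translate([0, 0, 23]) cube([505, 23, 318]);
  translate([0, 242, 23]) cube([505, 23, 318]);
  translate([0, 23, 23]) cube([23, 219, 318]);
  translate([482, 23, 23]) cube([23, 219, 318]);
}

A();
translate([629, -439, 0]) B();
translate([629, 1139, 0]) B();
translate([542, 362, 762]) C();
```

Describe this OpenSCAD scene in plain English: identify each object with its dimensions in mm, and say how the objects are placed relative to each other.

A is a rectangular dining table. The top is 1589×989×40 mm with its upper surface at z = 762 mm. It stands on four 42×42 mm square legs, each inset 32 mm from the nearest pair of top edges, running from the floor to the underside of the top.

B is a four-legged stool. The seat is a 331×289×24 mm slab whose top surface is at z = 410 mm; four square legs, each 42×42 mm in cross-section, run from the floor (z = 0) to the underside of the seat, each flush with a corner of the seat. Four stretchers, 42 mm wide and 21 mm tall, connect adjacent legs with their undersides at z = 141 mm, each running between the inner faces of the legs it joins and aligned with the legs' outer faces on the other axis.

C is an open-topped rectangular box: outside dimensions 505×265×341 mm, with a uniform wall and base thickness of 23 mm. The base is a full 505×265 slab on the floor; four walls sit on top of the base. The front and back walls (the −y and +y sides) span the full width; the two side walls fit between them.

Two stools sit around the table at the −y, +y sides. The open box is on top of the table, centred.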